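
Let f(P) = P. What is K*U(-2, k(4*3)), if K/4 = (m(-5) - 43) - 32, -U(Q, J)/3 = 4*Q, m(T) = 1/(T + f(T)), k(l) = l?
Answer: -36048/5 ≈ -7209.6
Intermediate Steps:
m(T) = 1/(2*T) (m(T) = 1/(T + T) = 1/(2*T))
U(Q, J) = -12*Q
K = -1502/5 (K = 4*(((½)/(-5) - 43) - 32) = 4*(((½)*(-⅕) - 43) - 32) = 4*((-⅒ - 43) - 32) = 4*(-431/10 - 32) = 4*(-751/10) = -1502/5 ≈ -300.40)
K*U(-2, k(4*3)) = -(-18024)*(-2)/5 = -1502/5*24 = -36048/5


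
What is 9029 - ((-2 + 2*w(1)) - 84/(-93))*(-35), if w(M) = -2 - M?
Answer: 272199/31 ≈ 8780.6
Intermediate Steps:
9029 - ((-2 + 2*w(1)) - 84/(-93))*(-35) = 9029 - ((-2 + 2*(-2 - 1*1)) - 84/(-93))*(-35) = 9029 - ((-2 + 2*(-2 - 1)) - 84*(-1/93))*(-35) = 9029 - ((-2 + 2*(-3)) + 28/31)*(-35) = 9029 - ((-2 - 6) + 28/31)*(-35) = 9029 - (-8 + 28/31)*(-35) = 9029 - (-220)*(-35)/31 = 9029 - 1*7700/31 = 9029 - 7700/31 = 272199/31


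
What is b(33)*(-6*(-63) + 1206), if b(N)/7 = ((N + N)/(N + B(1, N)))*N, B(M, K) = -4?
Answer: 24149664/29 ≈ 8.3275e+5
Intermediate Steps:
b(N) = 14*N²/(-4 + N) (b(N) = 7*(((N + N)/(N - 4))*N) = 7*(((2*N)/(-4 + N))*N) = 7*((2*N/(-4 + N))*N) = 7*(2*N²/(-4 + N)) = 14*N²/(-4 + N))
b(33)*(-6*(-63) + 1206) = (14*33²/(-4 + 33))*(-6*(-63) + 1206) = (14*1089/29)*(-1*(-378) + 1206) = (14*1089*(1/29))*(378 + 1206) = (15246/29)*1584 = 24149664/29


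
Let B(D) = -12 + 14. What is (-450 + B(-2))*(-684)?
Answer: 306432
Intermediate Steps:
B(D) = 2
(-450 + B(-2))*(-684) = (-450 + 2)*(-684) = -448*(-684) = 306432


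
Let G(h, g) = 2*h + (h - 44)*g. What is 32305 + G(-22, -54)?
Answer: 35825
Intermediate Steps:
G(h, g) = 2*h + g*(-44 + h) (G(h, g) = 2*h + (-44 + h)*g = 2*h + g*(-44 + h))
32305 + G(-22, -54) = 32305 + (-44*(-54) + 2*(-22) - 54*(-22)) = 32305 + (2376 - 44 + 1188) = 32305 + 3520 = 35825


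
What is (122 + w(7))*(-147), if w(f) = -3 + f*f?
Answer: -24696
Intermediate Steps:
w(f) = -3 + f²
(122 + w(7))*(-147) = (122 + (-3 + 7²))*(-147) = (122 + (-3 + 49))*(-147) = (122 + 46)*(-147) = 168*(-147) = -24696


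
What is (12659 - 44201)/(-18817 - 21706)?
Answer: 4506/5789 ≈ 0.77837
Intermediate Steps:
(12659 - 44201)/(-18817 - 21706) = -31542/(-40523) = -31542*(-1/40523) = 4506/5789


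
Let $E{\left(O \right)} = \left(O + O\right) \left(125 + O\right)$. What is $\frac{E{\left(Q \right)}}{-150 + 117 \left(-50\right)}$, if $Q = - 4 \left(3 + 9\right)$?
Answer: $\frac{154}{125} \approx 1.232$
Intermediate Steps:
$Q = -48$ ($Q = \left(-4\right) 12 = -48$)
$E{\left(O \right)} = 2 O \left(125 + O\right)$
$\frac{E{\left(Q \right)}}{-150 + 117 \left(-50\right)} = \frac{2 \left(-48\right) \left(125 - 48\right)}{-150 + 117 \left(-50\right)} = \frac{2 \left(-48\right) 77}{-150 - 5850} = - \frac{7392}{-6000} = \left(-7392\right) \left(- \frac{1}{6000}\right) = \frac{154}{125}$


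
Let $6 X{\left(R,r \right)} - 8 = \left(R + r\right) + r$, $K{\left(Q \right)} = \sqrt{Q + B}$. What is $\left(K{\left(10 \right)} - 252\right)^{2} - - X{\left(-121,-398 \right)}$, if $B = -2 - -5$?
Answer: $\frac{126731}{2} - 504 \sqrt{13} \approx 61548.0$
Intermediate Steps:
$B = 3$ ($B = -2 + 5 = 3$)
$K{\left(Q \right)} = \sqrt{3 + Q}$ ($K{\left(Q \right)} = \sqrt{Q + 3} = \sqrt{3 + Q}$)
$X{\left(R,r \right)} = \frac{4}{3} + \frac{r}{3} + \frac{R}{6}$ ($X{\left(R,r \right)} = \frac{4}{3} + \frac{\left(R + r\right) + r}{6} = \frac{4}{3} + \frac{R + 2 r}{6} = \frac{4}{3} + \left(\frac{r}{3} + \frac{R}{6}\right) = \frac{4}{3} + \frac{r}{3} + \frac{R}{6}$)
$\left(K{\left(10 \right)} - 252\right)^{2} - - X{\left(-121,-398 \right)} = \left(\sqrt{3 + 10} - 252\right)^{2} - - (\frac{4}{3} + \frac{1}{3} \left(-398\right) + \frac{1}{6} \left(-121\right)) = \left(\sqrt{13} - 252\right)^{2} - - (\frac{4}{3} - \frac{398}{3} - \frac{121}{6}) = \left(-252 + \sqrt{13}\right)^{2} - \left(-1\right) \left(- \frac{303}{2}\right) = \left(-252 + \sqrt{13}\right)^{2} - \frac{303}{2} = - \frac{303}{2} + \left(-252 + \sqrt{13}\right)^{2}$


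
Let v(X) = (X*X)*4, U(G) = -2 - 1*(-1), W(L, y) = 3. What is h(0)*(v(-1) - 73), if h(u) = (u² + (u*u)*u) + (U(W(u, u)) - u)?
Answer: 69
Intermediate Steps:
U(G) = -1 (U(G) = -2 + 1 = -1)
v(X) = 4*X² (v(X) = X²*4 = 4*X²)
h(u) = -1 + u² + u³ - u (h(u) = (u² + (u*u)*u) + (-1 - u) = (u² + u²*u) + (-1 - u) = (u² + u³) + (-1 - u) = -1 + u² + u³ - u)
h(0)*(v(-1) - 73) = (-1 + 0² + 0³ - 1*0)*(4*(-1)² - 73) = (-1 + 0 + 0 + 0)*(4*1 - 73) = -(4 - 73) = -1*(-69) = 69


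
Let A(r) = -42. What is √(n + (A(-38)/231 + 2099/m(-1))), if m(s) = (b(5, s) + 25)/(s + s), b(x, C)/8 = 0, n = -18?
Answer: I*√562958/55 ≈ 13.642*I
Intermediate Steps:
b(x, C) = 0 (b(x, C) = 8*0 = 0)
m(s) = 25/(2*s) (m(s) = (0 + 25)/(s + s) = 25/((2*s)) = 25*(1/(2*s)) = 25/(2*s))
√(n + (A(-38)/231 + 2099/m(-1))) = √(-18 + (-42/231 + 2099/(((25/2)/(-1))))) = √(-18 + (-42*1/231 + 2099/(((25/2)*(-1))))) = √(-18 + (-2/11 + 2099/(-25/2))) = √(-18 + (-2/11 + 2099*(-2/25))) = √(-18 + (-2/11 - 4198/25)) = √(-18 - 46228/275) = √(-51178/275) = I*√562958/55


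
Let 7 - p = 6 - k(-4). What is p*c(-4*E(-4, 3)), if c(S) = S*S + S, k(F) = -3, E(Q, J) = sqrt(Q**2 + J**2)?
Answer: -760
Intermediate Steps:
E(Q, J) = sqrt(J**2 + Q**2)
c(S) = S + S**2 (c(S) = S**2 + S = S + S**2)
p = -2 (p = 7 - (6 - 1*(-3)) = 7 - (6 + 3) = 7 - 1*9 = 7 - 9 = -2)
p*c(-4*E(-4, 3)) = -2*(-4*sqrt(3**2 + (-4)**2))*(1 - 4*sqrt(3**2 + (-4)**2)) = -2*(-4*sqrt(9 + 16))*(1 - 4*sqrt(9 + 16)) = -2*(-4*sqrt(25))*(1 - 4*sqrt(25)) = -2*(-4*5)*(1 - 4*5) = -(-40)*(1 - 20) = -(-40)*(-19) = -2*380 = -760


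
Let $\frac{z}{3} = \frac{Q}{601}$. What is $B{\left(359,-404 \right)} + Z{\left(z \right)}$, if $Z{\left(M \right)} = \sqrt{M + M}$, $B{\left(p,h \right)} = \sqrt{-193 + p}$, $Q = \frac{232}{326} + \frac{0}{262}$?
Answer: $\sqrt{166} + \frac{2 \sqrt{17045562}}{97963} \approx 12.968$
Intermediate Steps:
$Q = \frac{116}{163}$ ($Q = 232 \cdot \frac{1}{326} + 0 \cdot \frac{1}{262} = \frac{116}{163} + 0 = \frac{116}{163} \approx 0.71166$)
$z = \frac{348}{97963}$ ($z = 3 \frac{116}{163 \cdot 601} = 3 \cdot \frac{116}{163} \cdot \frac{1}{601} = 3 \cdot \frac{116}{97963} = \frac{348}{97963} \approx 0.0035524$)
$Z{\left(M \right)} = \sqrt{2} \sqrt{M}$ ($Z{\left(M \right)} = \sqrt{2 M} = \sqrt{2} \sqrt{M}$)
$B{\left(359,-404 \right)} + Z{\left(z \right)} = \sqrt{-193 + 359} + \sqrt{2} \sqrt{\frac{348}{97963}} = \sqrt{166} + \sqrt{2} \frac{2 \sqrt{8522781}}{97963} = \sqrt{166} + \frac{2 \sqrt{17045562}}{97963}$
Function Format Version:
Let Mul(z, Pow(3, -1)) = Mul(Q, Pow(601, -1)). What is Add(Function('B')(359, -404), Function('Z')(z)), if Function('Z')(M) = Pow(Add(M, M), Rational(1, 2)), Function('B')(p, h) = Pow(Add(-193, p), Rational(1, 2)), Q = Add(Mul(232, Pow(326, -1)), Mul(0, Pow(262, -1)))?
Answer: Add(Pow(166, Rational(1, 2)), Mul(Rational(2, 97963), Pow(17045562, Rational(1, 2)))) ≈ 12.968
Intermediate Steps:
Q = Rational(116, 163) (Q = Add(Mul(232, Rational(1, 326)), Mul(0, Rational(1, 262))) = Add(Rational(116, 163), 0) = Rational(116, 163) ≈ 0.71166)
z = Rational(348, 97963) (z = Mul(3, Mul(Rational(116, 163), Pow(601, -1))) = Mul(3, Mul(Rational(116, 163), Rational(1, 601))) = Mul(3, Rational(116, 97963)) = Rational(348, 97963) ≈ 0.0035524)
Function('Z')(M) = Mul(Pow(2, Rational(1, 2)), Pow(M, Rational(1, 2))) (Function('Z')(M) = Pow(Mul(2, M), Rational(1, 2)) = Mul(Pow(2, Rational(1, 2)), Pow(M, Rational(1, 2))))
Add(Function('B')(359, -404), Function('Z')(z)) = Add(Pow(Add(-193, 359), Rational(1, 2)), Mul(Pow(2, Rational(1, 2)), Pow(Rational(348, 97963), Rational(1, 2)))) = Add(Pow(166, Rational(1, 2)), Mul(Pow(2, Rational(1, 2)), Mul(Rational(2, 97963), Pow(8522781, Rational(1, 2))))) = Add(Pow(166, Rational(1, 2)), Mul(Rational(2, 97963), Pow(17045562, Rational(1, 2))))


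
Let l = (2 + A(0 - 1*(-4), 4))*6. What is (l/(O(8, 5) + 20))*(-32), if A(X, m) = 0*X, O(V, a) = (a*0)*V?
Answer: -96/5 ≈ -19.200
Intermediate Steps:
O(V, a) = 0 (O(V, a) = 0*V = 0)
A(X, m) = 0
l = 12 (l = (2 + 0)*6 = 2*6 = 12)
(l/(O(8, 5) + 20))*(-32) = (12/(0 + 20))*(-32) = (12/20)*(-32) = (12*(1/20))*(-32) = (⅗)*(-32) = -96/5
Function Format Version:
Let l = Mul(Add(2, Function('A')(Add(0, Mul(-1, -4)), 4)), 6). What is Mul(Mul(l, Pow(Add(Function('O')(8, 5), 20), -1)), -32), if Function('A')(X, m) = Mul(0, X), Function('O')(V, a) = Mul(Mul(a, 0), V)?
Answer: Rational(-96, 5) ≈ -19.200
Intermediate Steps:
Function('O')(V, a) = 0 (Function('O')(V, a) = Mul(0, V) = 0)
Function('A')(X, m) = 0
l = 12 (l = Mul(Add(2, 0), 6) = Mul(2, 6) = 12)
Mul(Mul(l, Pow(Add(Function('O')(8, 5), 20), -1)), -32) = Mul(Mul(12, Pow(Add(0, 20), -1)), -32) = Mul(Mul(12, Pow(20, -1)), -32) = Mul(Mul(12, Rational(1, 20)), -32) = Mul(Rational(3, 5), -32) = Rational(-96, 5)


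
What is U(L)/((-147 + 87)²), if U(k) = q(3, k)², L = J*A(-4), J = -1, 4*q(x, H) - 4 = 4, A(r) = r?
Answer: 1/900 ≈ 0.0011111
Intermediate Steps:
q(x, H) = 2 (q(x, H) = 1 + (¼)*4 = 1 + 1 = 2)
L = 4 (L = -1*(-4) = 4)
U(k) = 4 (U(k) = 2² = 4)
U(L)/((-147 + 87)²) = 4/((-147 + 87)²) = 4/((-60)²) = 4/3600 = 4*(1/3600) = 1/900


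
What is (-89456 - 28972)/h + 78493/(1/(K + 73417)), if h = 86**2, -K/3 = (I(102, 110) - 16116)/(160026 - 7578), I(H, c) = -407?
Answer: 541460614859786503/93958784 ≈ 5.7627e+9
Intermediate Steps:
K = 16523/50816 (K = -3*(-407 - 16116)/(160026 - 7578) = -(-49569)/152448 = -3*(-16523/152448) = 16523/50816 ≈ 0.32515)
h = 7396
(-89456 - 28972)/h + 78493/(1/(K + 73417)) = (-89456 - 28972)/7396 + 78493/(1/(16523/50816 + 73417)) = -118428*1/7396 + 78493/(1/(3730774795/50816)) = -29607/1849 + 78493/(50816/3730774795) = -29607/1849 + 78493*(3730774795/50816) = -29607/1849 + 292839705983935/50816 = 541460614859786503/93958784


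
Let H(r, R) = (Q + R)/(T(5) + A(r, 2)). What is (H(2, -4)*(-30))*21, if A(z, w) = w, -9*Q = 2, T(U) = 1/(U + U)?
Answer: 3800/3 ≈ 1266.7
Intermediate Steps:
T(U) = 1/(2*U)
Q = -2/9 (Q = -1/9*2 = -2/9 ≈ -0.22222)
H(r, R) = -20/189 + 10*R/21 (H(r, R) = (-2/9 + R)/((1/2)/5 + 2) = (-2/9 + R)/((1/2)*(1/5) + 2) = (-2/9 + R)/(1/10 + 2) = (-2/9 + R)/(21/10) = (-2/9 + R)*(10/21) = -20/189 + 10*R/21)
(H(2, -4)*(-30))*21 = ((-20/189 + (10/21)*(-4))*(-30))*21 = ((-20/189 - 40/21)*(-30))*21 = -380/189*(-30)*21 = (3800/63)*21 = 3800/3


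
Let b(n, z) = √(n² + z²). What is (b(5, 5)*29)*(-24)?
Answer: -3480*√2 ≈ -4921.5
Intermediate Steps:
(b(5, 5)*29)*(-24) = (√(5² + 5²)*29)*(-24) = (√(25 + 25)*29)*(-24) = (√50*29)*(-24) = ((5*√2)*29)*(-24) = (145*√2)*(-24) = -3480*√2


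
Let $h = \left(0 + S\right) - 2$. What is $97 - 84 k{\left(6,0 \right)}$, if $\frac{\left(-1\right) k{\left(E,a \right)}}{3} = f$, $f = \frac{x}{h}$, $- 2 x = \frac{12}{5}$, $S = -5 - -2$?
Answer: $\frac{3937}{25} \approx 157.48$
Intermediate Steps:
$S = -3$ ($S = -5 + 2 = -3$)
$x = - \frac{6}{5}$ ($x = - \frac{12 \cdot \frac{1}{5}}{2} = \left(- \frac{1}{2}\right) \frac{12}{5} = - \frac{6}{5} \approx -1.2$)
$h = -5$ ($h = \left(0 - 3\right) - 2 = -3 - 2 = -5$)
$f = \frac{6}{25}$ ($f = - \frac{6}{5 \left(-5\right)} = \left(- \frac{6}{5}\right) \left(- \frac{1}{5}\right) = \frac{6}{25} \approx 0.24$)
$k{\left(E,a \right)} = - \frac{18}{25}$ ($k{\left(E,a \right)} = \left(-3\right) \frac{6}{25} = - \frac{18}{25}$)
$97 - 84 k{\left(6,0 \right)} = 97 - - \frac{1512}{25} = 97 + \frac{1512}{25} = \frac{3937}{25}$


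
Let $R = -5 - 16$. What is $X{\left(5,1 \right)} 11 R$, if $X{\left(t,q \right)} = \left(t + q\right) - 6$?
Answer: $0$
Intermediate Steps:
$X{\left(t,q \right)} = -6 + q + t$ ($X{\left(t,q \right)} = \left(q + t\right) - 6 = -6 + q + t$)
$R = -21$
$X{\left(5,1 \right)} 11 R = \left(-6 + 1 + 5\right) 11 \left(-21\right) = 0 \cdot 11 \left(-21\right) = 0 \left(-21\right) = 0$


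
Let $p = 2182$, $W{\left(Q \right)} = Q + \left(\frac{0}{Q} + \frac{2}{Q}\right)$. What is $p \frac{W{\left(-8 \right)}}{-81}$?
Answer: $\frac{12001}{54} \approx 222.24$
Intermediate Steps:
$W{\left(Q \right)} = Q + \frac{2}{Q}$ ($W{\left(Q \right)} = Q + \left(0 + \frac{2}{Q}\right) = Q + \frac{2}{Q}$)
$p \frac{W{\left(-8 \right)}}{-81} = 2182 \frac{-8 + \frac{2}{-8}}{-81} = 2182 \left(-8 + 2 \left(- \frac{1}{8}\right)\right) \left(- \frac{1}{81}\right) = 2182 \left(-8 - \frac{1}{4}\right) \left(- \frac{1}{81}\right) = 2182 \left(\left(- \frac{33}{4}\right) \left(- \frac{1}{81}\right)\right) = 2182 \cdot \frac{11}{108} = \frac{12001}{54}$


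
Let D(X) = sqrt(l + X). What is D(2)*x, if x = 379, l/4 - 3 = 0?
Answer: 379*sqrt(14) ≈ 1418.1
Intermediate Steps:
l = 12 (l = 12 + 4*0 = 12 + 0 = 12)
D(X) = sqrt(12 + X)
D(2)*x = sqrt(12 + 2)*379 = sqrt(14)*379 = 379*sqrt(14)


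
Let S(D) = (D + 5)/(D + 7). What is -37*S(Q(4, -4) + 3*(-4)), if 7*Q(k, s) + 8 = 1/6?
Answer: -12617/257 ≈ -49.093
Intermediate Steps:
Q(k, s) = -47/42 (Q(k, s) = -8/7 + (1/6)/7 = -8/7 + (1*(⅙))/7 = -8/7 + (⅐)*(⅙) = -8/7 + 1/42 = -47/42)
S(D) = (5 + D)/(7 + D)
-37*S(Q(4, -4) + 3*(-4)) = -37*(5 + (-47/42 + 3*(-4)))/(7 + (-47/42 + 3*(-4))) = -37*(5 + (-47/42 - 12))/(7 + (-47/42 - 12)) = -37*(5 - 551/42)/(7 - 551/42) = -37*(-341)/((-257/42)*42) = -(-1554)*(-341)/(257*42) = -37*341/257 = -12617/257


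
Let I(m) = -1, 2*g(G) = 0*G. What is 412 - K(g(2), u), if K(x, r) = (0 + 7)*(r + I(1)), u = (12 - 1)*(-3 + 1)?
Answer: 573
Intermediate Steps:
u = -22 (u = 11*(-2) = -22)
g(G) = 0 (g(G) = (0*G)/2 = (½)*0 = 0)
K(x, r) = -7 + 7*r (K(x, r) = (0 + 7)*(r - 1) = 7*(-1 + r) = -7 + 7*r)
412 - K(g(2), u) = 412 - (-7 + 7*(-22)) = 412 - (-7 - 154) = 412 - 1*(-161) = 412 + 161 = 573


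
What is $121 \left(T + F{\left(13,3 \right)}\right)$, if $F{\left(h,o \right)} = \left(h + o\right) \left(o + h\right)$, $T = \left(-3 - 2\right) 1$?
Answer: $30371$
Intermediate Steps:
$T = -5$ ($T = \left(-3 - 2\right) 1 = \left(-5\right) 1 = -5$)
$F{\left(h,o \right)} = \left(h + o\right)^{2}$ ($F{\left(h,o \right)} = \left(h + o\right) \left(h + o\right) = \left(h + o\right)^{2}$)
$121 \left(T + F{\left(13,3 \right)}\right) = 121 \left(-5 + \left(13 + 3\right)^{2}\right) = 121 \left(-5 + 16^{2}\right) = 121 \left(-5 + 256\right) = 121 \cdot 251 = 30371$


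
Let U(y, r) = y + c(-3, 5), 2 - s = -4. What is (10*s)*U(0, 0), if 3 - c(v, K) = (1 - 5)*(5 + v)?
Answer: 660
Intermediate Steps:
c(v, K) = 23 + 4*v (c(v, K) = 3 - (1 - 5)*(5 + v) = 3 - (-4)*(5 + v) = 3 - (-20 - 4*v) = 3 + (20 + 4*v) = 23 + 4*v)
s = 6 (s = 2 - 1*(-4) = 2 + 4 = 6)
U(y, r) = 11 + y (U(y, r) = y + (23 + 4*(-3)) = y + (23 - 12) = y + 11 = 11 + y)
(10*s)*U(0, 0) = (10*6)*(11 + 0) = 60*11 = 660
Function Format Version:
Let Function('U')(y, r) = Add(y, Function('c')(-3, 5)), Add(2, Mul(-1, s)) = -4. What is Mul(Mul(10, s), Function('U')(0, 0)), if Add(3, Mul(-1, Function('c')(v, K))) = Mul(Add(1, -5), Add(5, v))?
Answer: 660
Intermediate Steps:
Function('c')(v, K) = Add(23, Mul(4, v)) (Function('c')(v, K) = Add(3, Mul(-1, Mul(Add(1, -5), Add(5, v)))) = Add(3, Mul(-1, Mul(-4, Add(5, v)))) = Add(3, Mul(-1, Add(-20, Mul(-4, v)))) = Add(3, Add(20, Mul(4, v))) = Add(23, Mul(4, v)))
s = 6 (s = Add(2, Mul(-1, -4)) = Add(2, 4) = 6)
Function('U')(y, r) = Add(11, y) (Function('U')(y, r) = Add(y, Add(23, Mul(4, -3))) = Add(y, Add(23, -12)) = Add(y, 11) = Add(11, y))
Mul(Mul(10, s), Function('U')(0, 0)) = Mul(Mul(10, 6), Add(11, 0)) = Mul(60, 11) = 660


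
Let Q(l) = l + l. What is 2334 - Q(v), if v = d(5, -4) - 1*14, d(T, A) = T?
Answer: 2352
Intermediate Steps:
v = -9 (v = 5 - 1*14 = 5 - 14 = -9)
Q(l) = 2*l
2334 - Q(v) = 2334 - 2*(-9) = 2334 - 1*(-18) = 2334 + 18 = 2352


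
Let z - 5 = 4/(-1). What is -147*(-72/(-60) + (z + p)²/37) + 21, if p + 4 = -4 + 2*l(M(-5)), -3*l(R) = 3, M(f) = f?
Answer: -88284/185 ≈ -477.21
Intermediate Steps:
l(R) = -1 (l(R) = -⅓*3 = -1)
p = -10 (p = -4 + (-4 + 2*(-1)) = -4 + (-4 - 2) = -4 - 6 = -10)
z = 1 (z = 5 + 4/(-1) = 5 + 4*(-1) = 5 - 4 = 1)
-147*(-72/(-60) + (z + p)²/37) + 21 = -147*(-72/(-60) + (1 - 10)²/37) + 21 = -147*(-72*(-1/60) + (-9)²*(1/37)) + 21 = -147*(6/5 + 81*(1/37)) + 21 = -147*(6/5 + 81/37) + 21 = -147*627/185 + 21 = -92169/185 + 21 = -88284/185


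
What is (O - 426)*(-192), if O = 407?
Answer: 3648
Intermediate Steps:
(O - 426)*(-192) = (407 - 426)*(-192) = -19*(-192) = 3648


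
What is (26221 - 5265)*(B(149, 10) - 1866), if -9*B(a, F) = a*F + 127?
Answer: -128606972/3 ≈ -4.2869e+7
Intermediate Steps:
B(a, F) = -127/9 - F*a/9 (B(a, F) = -(a*F + 127)/9 = -(F*a + 127)/9 = -(127 + F*a)/9 = -127/9 - F*a/9)
(26221 - 5265)*(B(149, 10) - 1866) = (26221 - 5265)*((-127/9 - 1/9*10*149) - 1866) = 20956*((-127/9 - 1490/9) - 1866) = 20956*(-539/3 - 1866) = 20956*(-6137/3) = -128606972/3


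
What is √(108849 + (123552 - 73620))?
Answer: √158781 ≈ 398.47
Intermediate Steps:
√(108849 + (123552 - 73620)) = √(108849 + 49932) = √158781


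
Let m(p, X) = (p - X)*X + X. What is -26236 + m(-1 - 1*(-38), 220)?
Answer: -66276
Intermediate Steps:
m(p, X) = X + X*(p - X) (m(p, X) = X*(p - X) + X = X + X*(p - X))
-26236 + m(-1 - 1*(-38), 220) = -26236 + 220*(1 + (-1 - 1*(-38)) - 1*220) = -26236 + 220*(1 + (-1 + 38) - 220) = -26236 + 220*(1 + 37 - 220) = -26236 + 220*(-182) = -26236 - 40040 = -66276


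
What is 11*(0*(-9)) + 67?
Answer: 67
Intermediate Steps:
11*(0*(-9)) + 67 = 11*0 + 67 = 0 + 67 = 67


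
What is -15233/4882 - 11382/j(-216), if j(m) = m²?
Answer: -63856481/18981216 ≈ -3.3642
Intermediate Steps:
-15233/4882 - 11382/j(-216) = -15233/4882 - 11382/((-216)²) = -15233*1/4882 - 11382/46656 = -15233/4882 - 11382*1/46656 = -15233/4882 - 1897/7776 = -63856481/18981216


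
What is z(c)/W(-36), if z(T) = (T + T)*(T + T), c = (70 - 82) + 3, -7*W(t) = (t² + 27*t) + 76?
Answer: -567/100 ≈ -5.6700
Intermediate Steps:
W(t) = -76/7 - 27*t/7 - t²/7 (W(t) = -((t² + 27*t) + 76)/7 = -(76 + t² + 27*t)/7 = -76/7 - 27*t/7 - t²/7)
c = -9 (c = -12 + 3 = -9)
z(T) = 4*T² (z(T) = (2*T)*(2*T) = 4*T²)
z(c)/W(-36) = (4*(-9)²)/(-76/7 - 27/7*(-36) - ⅐*(-36)²) = (4*81)/(-76/7 + 972/7 - ⅐*1296) = 324/(-76/7 + 972/7 - 1296/7) = 324/(-400/7) = 324*(-7/400) = -567/100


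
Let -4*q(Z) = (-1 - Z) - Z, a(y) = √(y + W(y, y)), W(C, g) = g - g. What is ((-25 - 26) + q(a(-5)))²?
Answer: 41189/16 - 203*I*√5/4 ≈ 2574.3 - 113.48*I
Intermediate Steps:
W(C, g) = 0
a(y) = √y (a(y) = √(y + 0) = √y)
q(Z) = ¼ + Z/2 (q(Z) = -((-1 - Z) - Z)/4 = -(-1 - 2*Z)/4 = ¼ + Z/2)
((-25 - 26) + q(a(-5)))² = ((-25 - 26) + (¼ + √(-5)/2))² = (-51 + (¼ + (I*√5)/2))² = (-51 + (¼ + I*√5/2))² = (-203/4 + I*√5/2)²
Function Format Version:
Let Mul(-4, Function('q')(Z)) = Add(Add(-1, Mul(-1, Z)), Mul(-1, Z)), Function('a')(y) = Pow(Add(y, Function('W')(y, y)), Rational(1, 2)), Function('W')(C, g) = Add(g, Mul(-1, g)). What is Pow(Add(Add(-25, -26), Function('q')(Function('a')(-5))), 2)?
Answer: Add(Rational(41189, 16), Mul(Rational(-203, 4), I, Pow(5, Rational(1, 2)))) ≈ Add(2574.3, Mul(-113.48, I))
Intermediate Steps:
Function('W')(C, g) = 0
Function('a')(y) = Pow(y, Rational(1, 2)) (Function('a')(y) = Pow(Add(y, 0), Rational(1, 2)) = Pow(y, Rational(1, 2)))
Function('q')(Z) = Add(Rational(1, 4), Mul(Rational(1, 2), Z)) (Function('q')(Z) = Mul(Rational(-1, 4), Add(Add(-1, Mul(-1, Z)), Mul(-1, Z))) = Mul(Rational(-1, 4), Add(-1, Mul(-2, Z))) = Add(Rational(1, 4), Mul(Rational(1, 2), Z)))
Pow(Add(Add(-25, -26), Function('q')(Function('a')(-5))), 2) = Pow(Add(Add(-25, -26), Add(Rational(1, 4), Mul(Rational(1, 2), Pow(-5, Rational(1, 2))))), 2) = Pow(Add(-51, Add(Rational(1, 4), Mul(Rational(1, 2), Mul(I, Pow(5, Rational(1, 2)))))), 2) = Pow(Add(-51, Add(Rational(1, 4), Mul(Rational(1, 2), I, Pow(5, Rational(1, 2))))), 2) = Pow(Add(Rational(-203, 4), Mul(Rational(1, 2), I, Pow(5, Rational(1, 2)))), 2)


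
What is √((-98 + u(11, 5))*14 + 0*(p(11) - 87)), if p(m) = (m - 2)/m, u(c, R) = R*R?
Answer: I*√1022 ≈ 31.969*I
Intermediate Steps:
u(c, R) = R²
p(m) = (-2 + m)/m
√((-98 + u(11, 5))*14 + 0*(p(11) - 87)) = √((-98 + 5²)*14 + 0*((-2 + 11)/11 - 87)) = √((-98 + 25)*14 + 0*((1/11)*9 - 87)) = √(-73*14 + 0*(9/11 - 87)) = √(-1022 + 0*(-948/11)) = √(-1022 + 0) = √(-1022) = I*√1022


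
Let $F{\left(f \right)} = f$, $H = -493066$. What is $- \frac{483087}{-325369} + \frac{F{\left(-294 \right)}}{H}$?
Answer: $\frac{1547333982}{1041742801} \approx 1.4853$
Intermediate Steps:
$- \frac{483087}{-325369} + \frac{F{\left(-294 \right)}}{H} = - \frac{483087}{-325369} - \frac{294}{-493066} = \left(-483087\right) \left(- \frac{1}{325369}\right) - - \frac{21}{35219} = \frac{43917}{29579} + \frac{21}{35219} = \frac{1547333982}{1041742801}$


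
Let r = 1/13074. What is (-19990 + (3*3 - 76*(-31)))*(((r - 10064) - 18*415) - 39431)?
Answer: 4375467402875/4358 ≈ 1.0040e+9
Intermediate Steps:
r = 1/13074 ≈ 7.6488e-5
(-19990 + (3*3 - 76*(-31)))*(((r - 10064) - 18*415) - 39431) = (-19990 + (3*3 - 76*(-31)))*(((1/13074 - 10064) - 18*415) - 39431) = (-19990 + (9 + 2356))*((-131576735/13074 - 7470) - 39431) = (-19990 + 2365)*(-229239515/13074 - 39431) = -17625*(-744760409/13074) = 4375467402875/4358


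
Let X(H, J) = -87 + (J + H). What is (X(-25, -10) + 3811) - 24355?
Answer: -20666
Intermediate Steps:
X(H, J) = -87 + H + J (X(H, J) = -87 + (H + J) = -87 + H + J)
(X(-25, -10) + 3811) - 24355 = ((-87 - 25 - 10) + 3811) - 24355 = (-122 + 3811) - 24355 = 3689 - 24355 = -20666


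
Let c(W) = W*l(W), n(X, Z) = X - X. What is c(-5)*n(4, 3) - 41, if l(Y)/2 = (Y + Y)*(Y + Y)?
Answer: -41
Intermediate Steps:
l(Y) = 8*Y² (l(Y) = 2*((Y + Y)*(Y + Y)) = 2*((2*Y)*(2*Y)) = 2*(4*Y²) = 8*Y²)
n(X, Z) = 0
c(W) = 8*W³ (c(W) = W*(8*W²) = 8*W³)
c(-5)*n(4, 3) - 41 = (8*(-5)³)*0 - 41 = (8*(-125))*0 - 41 = -1000*0 - 41 = 0 - 41 = -41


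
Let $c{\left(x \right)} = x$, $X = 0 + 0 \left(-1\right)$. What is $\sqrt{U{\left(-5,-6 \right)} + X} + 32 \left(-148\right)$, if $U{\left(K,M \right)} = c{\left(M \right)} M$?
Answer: $-4730$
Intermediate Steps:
$X = 0$ ($X = 0 + 0 = 0$)
$U{\left(K,M \right)} = M^{2}$ ($U{\left(K,M \right)} = M M = M^{2}$)
$\sqrt{U{\left(-5,-6 \right)} + X} + 32 \left(-148\right) = \sqrt{\left(-6\right)^{2} + 0} + 32 \left(-148\right) = \sqrt{36 + 0} - 4736 = \sqrt{36} - 4736 = 6 - 4736 = -4730$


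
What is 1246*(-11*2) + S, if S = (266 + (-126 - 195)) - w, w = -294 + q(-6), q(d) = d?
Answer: -27167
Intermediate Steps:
w = -300 (w = -294 - 6 = -300)
S = 245 (S = (266 + (-126 - 195)) - 1*(-300) = (266 - 321) + 300 = -55 + 300 = 245)
1246*(-11*2) + S = 1246*(-11*2) + 245 = 1246*(-22) + 245 = -27412 + 245 = -27167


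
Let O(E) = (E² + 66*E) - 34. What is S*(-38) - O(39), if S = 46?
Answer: -5809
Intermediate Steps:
O(E) = -34 + E² + 66*E
S*(-38) - O(39) = 46*(-38) - (-34 + 39² + 66*39) = -1748 - (-34 + 1521 + 2574) = -1748 - 1*4061 = -1748 - 4061 = -5809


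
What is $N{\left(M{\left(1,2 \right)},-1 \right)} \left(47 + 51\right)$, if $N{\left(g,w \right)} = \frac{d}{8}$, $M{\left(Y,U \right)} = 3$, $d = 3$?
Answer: $\frac{147}{4} \approx 36.75$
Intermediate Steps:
$N{\left(g,w \right)} = \frac{3}{8}$
$N{\left(M{\left(1,2 \right)},-1 \right)} \left(47 + 51\right) = \frac{3 \left(47 + 51\right)}{8} = \frac{3}{8} \cdot 98 = \frac{147}{4}$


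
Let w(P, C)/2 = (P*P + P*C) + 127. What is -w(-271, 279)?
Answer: 4082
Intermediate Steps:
w(P, C) = 254 + 2*P² + 2*C*P (w(P, C) = 2*((P*P + P*C) + 127) = 2*((P² + C*P) + 127) = 2*(127 + P² + C*P) = 254 + 2*P² + 2*C*P)
-w(-271, 279) = -(254 + 2*(-271)² + 2*279*(-271)) = -(254 + 2*73441 - 151218) = -(254 + 146882 - 151218) = -1*(-4082) = 4082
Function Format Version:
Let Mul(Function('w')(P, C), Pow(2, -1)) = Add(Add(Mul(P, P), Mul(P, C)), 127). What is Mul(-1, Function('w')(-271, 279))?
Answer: 4082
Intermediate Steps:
Function('w')(P, C) = Add(254, Mul(2, Pow(P, 2)), Mul(2, C, P)) (Function('w')(P, C) = Mul(2, Add(Add(Mul(P, P), Mul(P, C)), 127)) = Mul(2, Add(Add(Pow(P, 2), Mul(C, P)), 127)) = Mul(2, Add(127, Pow(P, 2), Mul(C, P))) = Add(254, Mul(2, Pow(P, 2)), Mul(2, C, P)))
Mul(-1, Function('w')(-271, 279)) = Mul(-1, Add(254, Mul(2, Pow(-271, 2)), Mul(2, 279, -271))) = Mul(-1, Add(254, Mul(2, 73441), -151218)) = Mul(-1, Add(254, 146882, -151218)) = Mul(-1, -4082) = 4082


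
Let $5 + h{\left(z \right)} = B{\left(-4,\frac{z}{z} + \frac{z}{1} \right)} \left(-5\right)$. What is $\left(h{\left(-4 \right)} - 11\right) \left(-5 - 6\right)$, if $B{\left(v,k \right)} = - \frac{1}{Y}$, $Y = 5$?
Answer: $165$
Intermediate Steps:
$B{\left(v,k \right)} = - \frac{1}{5}$
$h{\left(z \right)} = -4$ ($h{\left(z \right)} = -5 - -1 = -5 + 1 = -4$)
$\left(h{\left(-4 \right)} - 11\right) \left(-5 - 6\right) = \left(-4 - 11\right) \left(-5 - 6\right) = \left(-15\right) \left(-11\right) = 165$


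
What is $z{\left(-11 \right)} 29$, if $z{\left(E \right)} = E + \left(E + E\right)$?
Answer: $-957$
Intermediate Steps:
$z{\left(E \right)} = 3 E$ ($z{\left(E \right)} = E + 2 E = 3 E$)
$z{\left(-11 \right)} 29 = 3 \left(-11\right) 29 = \left(-33\right) 29 = -957$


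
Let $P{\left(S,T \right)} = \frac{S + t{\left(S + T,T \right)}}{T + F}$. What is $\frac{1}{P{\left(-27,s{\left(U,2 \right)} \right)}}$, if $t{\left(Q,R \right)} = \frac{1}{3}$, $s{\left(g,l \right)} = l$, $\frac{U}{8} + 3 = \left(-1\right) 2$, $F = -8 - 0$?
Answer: $\frac{9}{40} \approx 0.225$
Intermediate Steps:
$F = -8$ ($F = -8 + 0 = -8$)
$U = -40$ ($U = -24 + 8 \left(\left(-1\right) 2\right) = -24 + 8 \left(-2\right) = -24 - 16 = -40$)
$t{\left(Q,R \right)} = \frac{1}{3}$
$P{\left(S,T \right)} = \frac{\frac{1}{3} + S}{-8 + T}$ ($P{\left(S,T \right)} = \frac{S + \frac{1}{3}}{T - 8} = \frac{\frac{1}{3} + S}{-8 + T}$)
$\frac{1}{P{\left(-27,s{\left(U,2 \right)} \right)}} = \frac{1}{\frac{1}{-8 + 2} \left(\frac{1}{3} - 27\right)} = \frac{1}{\frac{1}{-6} \left(- \frac{80}{3}\right)} = \frac{1}{\left(- \frac{1}{6}\right) \left(- \frac{80}{3}\right)} = \frac{1}{\frac{40}{9}} = \frac{9}{40}$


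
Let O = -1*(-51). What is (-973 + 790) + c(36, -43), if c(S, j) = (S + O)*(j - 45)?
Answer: -7839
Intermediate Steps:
O = 51
c(S, j) = (-45 + j)*(51 + S) (c(S, j) = (S + 51)*(j - 45) = (51 + S)*(-45 + j) = (-45 + j)*(51 + S))
(-973 + 790) + c(36, -43) = (-973 + 790) + (-2295 - 45*36 + 51*(-43) + 36*(-43)) = -183 + (-2295 - 1620 - 2193 - 1548) = -183 - 7656 = -7839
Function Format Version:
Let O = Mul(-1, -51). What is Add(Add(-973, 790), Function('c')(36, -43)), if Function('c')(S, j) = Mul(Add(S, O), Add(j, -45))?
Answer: -7839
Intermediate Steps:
O = 51
Function('c')(S, j) = Mul(Add(-45, j), Add(51, S)) (Function('c')(S, j) = Mul(Add(S, 51), Add(j, -45)) = Mul(Add(51, S), Add(-45, j)) = Mul(Add(-45, j), Add(51, S)))
Add(Add(-973, 790), Function('c')(36, -43)) = Add(Add(-973, 790), Add(-2295, Mul(-45, 36), Mul(51, -43), Mul(36, -43))) = Add(-183, Add(-2295, -1620, -2193, -1548)) = Add(-183, -7656) = -7839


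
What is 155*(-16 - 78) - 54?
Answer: -14624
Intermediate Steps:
155*(-16 - 78) - 54 = 155*(-94) - 54 = -14570 - 54 = -14624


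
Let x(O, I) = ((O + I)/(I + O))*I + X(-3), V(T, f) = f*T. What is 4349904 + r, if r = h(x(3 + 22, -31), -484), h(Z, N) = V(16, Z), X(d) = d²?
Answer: 4349552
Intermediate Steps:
V(T, f) = T*f
x(O, I) = 9 + I (x(O, I) = ((O + I)/(I + O))*I + (-3)² = ((I + O)/(I + O))*I + 9 = 1*I + 9 = I + 9 = 9 + I)
h(Z, N) = 16*Z
r = -352 (r = 16*(9 - 31) = 16*(-22) = -352)
4349904 + r = 4349904 - 352 = 4349552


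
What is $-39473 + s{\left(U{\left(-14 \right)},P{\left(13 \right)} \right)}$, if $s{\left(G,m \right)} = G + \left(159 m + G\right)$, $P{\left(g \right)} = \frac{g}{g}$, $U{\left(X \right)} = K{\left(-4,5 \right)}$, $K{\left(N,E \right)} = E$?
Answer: $-39304$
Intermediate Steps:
$U{\left(X \right)} = 5$
$P{\left(g \right)} = 1$
$s{\left(G,m \right)} = 2 G + 159 m$ ($s{\left(G,m \right)} = G + \left(G + 159 m\right) = 2 G + 159 m$)
$-39473 + s{\left(U{\left(-14 \right)},P{\left(13 \right)} \right)} = -39473 + \left(2 \cdot 5 + 159 \cdot 1\right) = -39473 + \left(10 + 159\right) = -39473 + 169 = -39304$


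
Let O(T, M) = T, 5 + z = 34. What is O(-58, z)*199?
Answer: -11542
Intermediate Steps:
z = 29 (z = -5 + 34 = 29)
O(-58, z)*199 = -58*199 = -11542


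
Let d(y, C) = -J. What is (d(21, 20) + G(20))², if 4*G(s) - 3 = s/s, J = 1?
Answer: 0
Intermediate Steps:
G(s) = 1 (G(s) = ¾ + (s/s)/4 = ¾ + (¼)*1 = ¾ + ¼ = 1)
d(y, C) = -1 (d(y, C) = -1*1 = -1)
(d(21, 20) + G(20))² = (-1 + 1)² = 0² = 0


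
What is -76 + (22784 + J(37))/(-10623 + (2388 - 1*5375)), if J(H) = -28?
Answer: -528558/6805 ≈ -77.672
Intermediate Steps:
-76 + (22784 + J(37))/(-10623 + (2388 - 1*5375)) = -76 + (22784 - 28)/(-10623 + (2388 - 1*5375)) = -76 + 22756/(-10623 + (2388 - 5375)) = -76 + 22756/(-10623 - 2987) = -76 + 22756/(-13610) = -76 + 22756*(-1/13610) = -76 - 11378/6805 = -528558/6805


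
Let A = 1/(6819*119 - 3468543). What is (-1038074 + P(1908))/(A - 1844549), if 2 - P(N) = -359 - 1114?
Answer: 2754328544118/4901117946019 ≈ 0.56198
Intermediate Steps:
P(N) = 1475 (P(N) = 2 - (-359 - 1114) = 2 - 1*(-1473) = 2 + 1473 = 1475)
A = -1/2657082 (A = 1/(811461 - 3468543) = 1/(-2657082) = -1/2657082 ≈ -3.7635e-7)
(-1038074 + P(1908))/(A - 1844549) = (-1038074 + 1475)/(-1/2657082 - 1844549) = -1036599/(-4901117946019/2657082) = -1036599*(-2657082/4901117946019) = 2754328544118/4901117946019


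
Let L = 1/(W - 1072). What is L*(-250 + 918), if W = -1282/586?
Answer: -195724/314737 ≈ -0.62187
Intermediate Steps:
W = -641/293 (W = -1282*1/586 = -641/293 ≈ -2.1877)
L = -293/314737 (L = 1/(-641/293 - 1072) = 1/(-314737/293) = -293/314737 ≈ -0.00093094)
L*(-250 + 918) = -293*(-250 + 918)/314737 = -293/314737*668 = -195724/314737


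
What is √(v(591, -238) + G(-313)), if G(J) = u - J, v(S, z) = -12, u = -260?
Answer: √41 ≈ 6.4031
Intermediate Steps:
G(J) = -260 - J
√(v(591, -238) + G(-313)) = √(-12 + (-260 - 1*(-313))) = √(-12 + (-260 + 313)) = √(-12 + 53) = √41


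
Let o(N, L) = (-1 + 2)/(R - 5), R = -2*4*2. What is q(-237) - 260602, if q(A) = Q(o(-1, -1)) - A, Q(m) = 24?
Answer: -260341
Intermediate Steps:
R = -16 (R = -8*2 = -16)
o(N, L) = -1/21 (o(N, L) = (-1 + 2)/(-16 - 5) = 1/(-21) = 1*(-1/21) = -1/21)
q(A) = 24 - A
q(-237) - 260602 = (24 - 1*(-237)) - 260602 = (24 + 237) - 260602 = 261 - 260602 = -260341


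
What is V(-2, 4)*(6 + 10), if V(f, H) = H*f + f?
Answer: -160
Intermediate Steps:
V(f, H) = f + H*f
V(-2, 4)*(6 + 10) = (-2*(1 + 4))*(6 + 10) = -2*5*16 = -10*16 = -160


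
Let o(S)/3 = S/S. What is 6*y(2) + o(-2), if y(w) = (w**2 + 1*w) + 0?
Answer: 39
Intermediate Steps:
o(S) = 3 (o(S) = 3*(S/S) = 3*1 = 3)
y(w) = w + w**2 (y(w) = (w**2 + w) + 0 = (w + w**2) + 0 = w + w**2)
6*y(2) + o(-2) = 6*(2*(1 + 2)) + 3 = 6*(2*3) + 3 = 6*6 + 3 = 36 + 3 = 39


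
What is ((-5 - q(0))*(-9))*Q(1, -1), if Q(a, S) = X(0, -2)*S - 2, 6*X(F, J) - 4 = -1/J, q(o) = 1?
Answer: -297/2 ≈ -148.50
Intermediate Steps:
X(F, J) = ⅔ - 1/(6*J) (X(F, J) = ⅔ + (-1/J)/6 = ⅔ - 1/(6*J))
Q(a, S) = -2 + 3*S/4 (Q(a, S) = ((⅙)*(-1 + 4*(-2))/(-2))*S - 2 = ((⅙)*(-½)*(-1 - 8))*S - 2 = ((⅙)*(-½)*(-9))*S - 2 = 3*S/4 - 2 = -2 + 3*S/4)
((-5 - q(0))*(-9))*Q(1, -1) = ((-5 - 1*1)*(-9))*(-2 + (¾)*(-1)) = ((-5 - 1)*(-9))*(-2 - ¾) = -6*(-9)*(-11/4) = 54*(-11/4) = -297/2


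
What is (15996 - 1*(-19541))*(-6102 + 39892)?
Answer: 1200795230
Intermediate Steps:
(15996 - 1*(-19541))*(-6102 + 39892) = (15996 + 19541)*33790 = 35537*33790 = 1200795230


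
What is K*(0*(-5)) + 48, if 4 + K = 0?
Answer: 48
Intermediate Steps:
K = -4 (K = -4 + 0 = -4)
K*(0*(-5)) + 48 = -0*(-5) + 48 = -4*0 + 48 = 0 + 48 = 48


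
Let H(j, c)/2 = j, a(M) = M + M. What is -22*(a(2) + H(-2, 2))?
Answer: 0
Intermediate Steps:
a(M) = 2*M
H(j, c) = 2*j
-22*(a(2) + H(-2, 2)) = -22*(2*2 + 2*(-2)) = -22*(4 - 4) = -22*0 = 0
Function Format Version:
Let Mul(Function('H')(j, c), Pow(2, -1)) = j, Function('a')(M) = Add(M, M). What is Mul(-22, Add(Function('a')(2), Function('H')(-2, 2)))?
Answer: 0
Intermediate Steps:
Function('a')(M) = Mul(2, M)
Function('H')(j, c) = Mul(2, j)
Mul(-22, Add(Function('a')(2), Function('H')(-2, 2))) = Mul(-22, Add(Mul(2, 2), Mul(2, -2))) = Mul(-22, Add(4, -4)) = Mul(-22, 0) = 0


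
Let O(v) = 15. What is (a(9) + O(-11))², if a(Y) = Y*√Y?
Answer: 1764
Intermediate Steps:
a(Y) = Y^(3/2)
(a(9) + O(-11))² = (9^(3/2) + 15)² = (27 + 15)² = 42² = 1764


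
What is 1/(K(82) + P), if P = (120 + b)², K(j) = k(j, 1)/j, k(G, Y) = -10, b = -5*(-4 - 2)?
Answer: 41/922495 ≈ 4.4445e-5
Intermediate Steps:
b = 30 (b = -5*(-6) = 30)
K(j) = -10/j
P = 22500 (P = (120 + 30)² = 150² = 22500)
1/(K(82) + P) = 1/(-10/82 + 22500) = 1/(-10*1/82 + 22500) = 1/(-5/41 + 22500) = 1/(922495/41) = 41/922495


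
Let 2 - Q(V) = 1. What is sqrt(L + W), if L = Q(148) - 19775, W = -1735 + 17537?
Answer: 2*I*sqrt(993) ≈ 63.024*I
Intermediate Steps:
Q(V) = 1 (Q(V) = 2 - 1*1 = 2 - 1 = 1)
W = 15802
L = -19774 (L = 1 - 19775 = -19774)
sqrt(L + W) = sqrt(-19774 + 15802) = sqrt(-3972) = 2*I*sqrt(993)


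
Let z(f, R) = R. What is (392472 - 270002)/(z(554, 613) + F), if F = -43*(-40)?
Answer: 122470/2333 ≈ 52.495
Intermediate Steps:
F = 1720
(392472 - 270002)/(z(554, 613) + F) = (392472 - 270002)/(613 + 1720) = 122470/2333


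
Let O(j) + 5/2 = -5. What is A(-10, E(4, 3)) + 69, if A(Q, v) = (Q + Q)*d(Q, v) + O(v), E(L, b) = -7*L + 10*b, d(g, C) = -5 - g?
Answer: -77/2 ≈ -38.500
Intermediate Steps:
O(j) = -15/2 (O(j) = -5/2 - 5 = -15/2)
A(Q, v) = -15/2 + 2*Q*(-5 - Q) (A(Q, v) = (Q + Q)*(-5 - Q) - 15/2 = (2*Q)*(-5 - Q) - 15/2 = 2*Q*(-5 - Q) - 15/2 = -15/2 + 2*Q*(-5 - Q))
A(-10, E(4, 3)) + 69 = (-15/2 - 2*(-10)*(5 - 10)) + 69 = (-15/2 - 2*(-10)*(-5)) + 69 = (-15/2 - 100) + 69 = -215/2 + 69 = -77/2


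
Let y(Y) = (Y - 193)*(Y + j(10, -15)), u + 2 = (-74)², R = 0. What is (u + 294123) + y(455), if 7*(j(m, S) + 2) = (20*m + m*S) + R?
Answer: 2941081/7 ≈ 4.2015e+5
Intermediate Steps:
j(m, S) = -2 + 20*m/7 + S*m/7 (j(m, S) = -2 + ((20*m + m*S) + 0)/7 = -2 + ((20*m + S*m) + 0)/7 = -2 + (20*m + S*m)/7 = -2 + (20*m/7 + S*m/7) = -2 + 20*m/7 + S*m/7)
u = 5474 (u = -2 + (-74)² = -2 + 5476 = 5474)
y(Y) = (-193 + Y)*(36/7 + Y) (y(Y) = (Y - 193)*(Y + (-2 + (20/7)*10 + (⅐)*(-15)*10)) = (-193 + Y)*(Y + (-2 + 200/7 - 150/7)) = (-193 + Y)*(Y + 36/7) = (-193 + Y)*(36/7 + Y))
(u + 294123) + y(455) = (5474 + 294123) + (-6948/7 + 455² - 1315/7*455) = 299597 + (-6948/7 + 207025 - 85475) = 299597 + 843902/7 = 2941081/7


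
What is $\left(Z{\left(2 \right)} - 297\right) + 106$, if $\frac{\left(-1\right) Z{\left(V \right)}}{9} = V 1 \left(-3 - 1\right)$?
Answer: $-119$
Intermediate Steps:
$Z{\left(V \right)} = 36 V$ ($Z{\left(V \right)} = - 9 V 1 \left(-3 - 1\right) = - 9 V \left(-4\right) = - 9 \left(- 4 V\right) = 36 V$)
$\left(Z{\left(2 \right)} - 297\right) + 106 = \left(36 \cdot 2 - 297\right) + 106 = \left(72 - 297\right) + 106 = -225 + 106 = -119$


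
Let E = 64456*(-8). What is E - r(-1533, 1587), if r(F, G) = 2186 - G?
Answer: -516247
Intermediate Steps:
E = -515648
E - r(-1533, 1587) = -515648 - (2186 - 1*1587) = -515648 - (2186 - 1587) = -515648 - 1*599 = -515648 - 599 = -516247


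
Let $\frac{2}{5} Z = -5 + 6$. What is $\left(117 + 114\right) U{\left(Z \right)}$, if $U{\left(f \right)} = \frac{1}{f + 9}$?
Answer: $\frac{462}{23} \approx 20.087$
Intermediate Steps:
$Z = \frac{5}{2}$ ($Z = \frac{5 \left(-5 + 6\right)}{2} = \frac{5}{2} \cdot 1 = \frac{5}{2} \approx 2.5$)
$U{\left(f \right)} = \frac{1}{9 + f}$
$\left(117 + 114\right) U{\left(Z \right)} = \frac{117 + 114}{9 + \frac{5}{2}} = \frac{231}{\frac{23}{2}} = 231 \cdot \frac{2}{23} = \frac{462}{23}$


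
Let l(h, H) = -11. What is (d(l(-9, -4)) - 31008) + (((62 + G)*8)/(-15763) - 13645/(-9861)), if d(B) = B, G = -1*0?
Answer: -4821350377838/155438943 ≈ -31018.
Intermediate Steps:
G = 0
(d(l(-9, -4)) - 31008) + (((62 + G)*8)/(-15763) - 13645/(-9861)) = (-11 - 31008) + (((62 + 0)*8)/(-15763) - 13645/(-9861)) = -31019 + ((62*8)*(-1/15763) - 13645*(-1/9861)) = -31019 + (496*(-1/15763) + 13645/9861) = -31019 + (-496/15763 + 13645/9861) = -31019 + 210195079/155438943 = -4821350377838/155438943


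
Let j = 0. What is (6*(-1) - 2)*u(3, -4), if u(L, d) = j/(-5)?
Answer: 0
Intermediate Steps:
u(L, d) = 0 (u(L, d) = 0/(-5) = 0*(-⅕) = 0)
(6*(-1) - 2)*u(3, -4) = (6*(-1) - 2)*0 = (-6 - 2)*0 = -8*0 = 0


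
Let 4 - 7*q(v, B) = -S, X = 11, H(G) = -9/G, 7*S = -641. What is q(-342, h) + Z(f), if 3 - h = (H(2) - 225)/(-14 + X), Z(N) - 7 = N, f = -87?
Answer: -4533/49 ≈ -92.510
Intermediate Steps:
Z(N) = 7 + N
S = -641/7 (S = (⅐)*(-641) = -641/7 ≈ -91.571)
h = -147/2 (h = 3 - (-9/2 - 225)/(-14 + 11) = 3 - (-9*½ - 225)/(-3) = 3 - (-9/2 - 225)*(-1)/3 = 3 - (-459)*(-1)/(2*3) = 3 - 1*153/2 = 3 - 153/2 = -147/2 ≈ -73.500)
q(v, B) = -613/49 (q(v, B) = 4/7 - (-1)*(-641)/(7*7) = 4/7 - ⅐*641/7 = 4/7 - 641/49 = -613/49)
q(-342, h) + Z(f) = -613/49 + (7 - 87) = -613/49 - 80 = -4533/49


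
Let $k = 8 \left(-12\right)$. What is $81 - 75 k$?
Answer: $7281$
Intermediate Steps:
$k = -96$
$81 - 75 k = 81 - -7200 = 81 + 7200 = 7281$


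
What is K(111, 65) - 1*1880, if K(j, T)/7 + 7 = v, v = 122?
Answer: -1075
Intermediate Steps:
K(j, T) = 805 (K(j, T) = -49 + 7*122 = -49 + 854 = 805)
K(111, 65) - 1*1880 = 805 - 1*1880 = 805 - 1880 = -1075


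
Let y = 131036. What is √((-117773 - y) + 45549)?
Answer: 2*I*√50815 ≈ 450.84*I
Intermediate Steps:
√((-117773 - y) + 45549) = √((-117773 - 1*131036) + 45549) = √((-117773 - 131036) + 45549) = √(-248809 + 45549) = √(-203260) = 2*I*√50815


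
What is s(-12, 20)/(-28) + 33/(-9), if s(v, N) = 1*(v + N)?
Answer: -83/21 ≈ -3.9524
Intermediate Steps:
s(v, N) = N + v (s(v, N) = 1*(N + v) = N + v)
s(-12, 20)/(-28) + 33/(-9) = (20 - 12)/(-28) + 33/(-9) = 8*(-1/28) + 33*(-1/9) = -2/7 - 11/3 = -83/21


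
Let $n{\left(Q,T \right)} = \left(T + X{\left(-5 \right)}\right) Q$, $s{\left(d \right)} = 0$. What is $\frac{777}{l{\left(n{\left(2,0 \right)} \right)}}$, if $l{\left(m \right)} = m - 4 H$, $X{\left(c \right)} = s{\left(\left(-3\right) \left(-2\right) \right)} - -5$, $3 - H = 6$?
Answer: $\frac{777}{22} \approx 35.318$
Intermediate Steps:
$H = -3$ ($H = 3 - 6 = -3$)
$X{\left(c \right)} = 5$ ($X{\left(c \right)} = 0 - -5 = 0 + 5 = 5$)
$n{\left(Q,T \right)} = Q \left(5 + T\right)$ ($n{\left(Q,T \right)} = \left(T + 5\right) Q = \left(5 + T\right) Q = Q \left(5 + T\right)$)
$l{\left(m \right)} = 12 + m$ ($l{\left(m \right)} = m - -12 = m + 12 = 12 + m$)
$\frac{777}{l{\left(n{\left(2,0 \right)} \right)}} = \frac{777}{12 + 2 \left(5 + 0\right)} = \frac{777}{12 + 2 \cdot 5} = \frac{777}{12 + 10} = \frac{777}{22}$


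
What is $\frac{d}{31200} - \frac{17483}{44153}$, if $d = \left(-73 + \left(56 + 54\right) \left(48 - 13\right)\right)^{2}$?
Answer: $\frac{209776420979}{459191200} \approx 456.84$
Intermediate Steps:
$d = 14265729$ ($d = \left(-73 + 110 \cdot 35\right)^{2} = \left(-73 + 3850\right)^{2} = 3777^{2} = 14265729$)
$\frac{d}{31200} - \frac{17483}{44153} = \frac{14265729}{31200} - \frac{17483}{44153} = 14265729 \cdot \frac{1}{31200} - \frac{17483}{44153} = \frac{4755243}{10400} - \frac{17483}{44153} = \frac{209776420979}{459191200}$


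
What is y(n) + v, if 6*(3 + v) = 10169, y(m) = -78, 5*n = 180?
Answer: 9683/6 ≈ 1613.8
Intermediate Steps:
n = 36 (n = (1/5)*180 = 36)
v = 10151/6 (v = -3 + (1/6)*10169 = -3 + 10169/6 = 10151/6 ≈ 1691.8)
y(n) + v = -78 + 10151/6 = 9683/6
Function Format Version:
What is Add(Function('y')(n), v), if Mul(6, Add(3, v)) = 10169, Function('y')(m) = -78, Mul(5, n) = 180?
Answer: Rational(9683, 6) ≈ 1613.8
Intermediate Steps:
n = 36 (n = Mul(Rational(1, 5), 180) = 36)
v = Rational(10151, 6) (v = Add(-3, Mul(Rational(1, 6), 10169)) = Add(-3, Rational(10169, 6)) = Rational(10151, 6) ≈ 1691.8)
Add(Function('y')(n), v) = Add(-78, Rational(10151, 6)) = Rational(9683, 6)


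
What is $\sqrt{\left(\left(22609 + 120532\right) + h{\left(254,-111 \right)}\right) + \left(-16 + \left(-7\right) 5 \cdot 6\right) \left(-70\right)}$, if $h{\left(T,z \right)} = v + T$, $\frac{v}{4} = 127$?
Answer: $3 \sqrt{17747} \approx 399.65$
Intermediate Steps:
$v = 508$ ($v = 4 \cdot 127 = 508$)
$h{\left(T,z \right)} = 508 + T$
$\sqrt{\left(\left(22609 + 120532\right) + h{\left(254,-111 \right)}\right) + \left(-16 + \left(-7\right) 5 \cdot 6\right) \left(-70\right)} = \sqrt{\left(\left(22609 + 120532\right) + \left(508 + 254\right)\right) + \left(-16 + \left(-7\right) 5 \cdot 6\right) \left(-70\right)} = \sqrt{\left(143141 + 762\right) + \left(-16 - 210\right) \left(-70\right)} = \sqrt{143903 + \left(-16 - 210\right) \left(-70\right)} = \sqrt{143903 - -15820} = \sqrt{143903 + 15820} = \sqrt{159723} = 3 \sqrt{17747}$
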